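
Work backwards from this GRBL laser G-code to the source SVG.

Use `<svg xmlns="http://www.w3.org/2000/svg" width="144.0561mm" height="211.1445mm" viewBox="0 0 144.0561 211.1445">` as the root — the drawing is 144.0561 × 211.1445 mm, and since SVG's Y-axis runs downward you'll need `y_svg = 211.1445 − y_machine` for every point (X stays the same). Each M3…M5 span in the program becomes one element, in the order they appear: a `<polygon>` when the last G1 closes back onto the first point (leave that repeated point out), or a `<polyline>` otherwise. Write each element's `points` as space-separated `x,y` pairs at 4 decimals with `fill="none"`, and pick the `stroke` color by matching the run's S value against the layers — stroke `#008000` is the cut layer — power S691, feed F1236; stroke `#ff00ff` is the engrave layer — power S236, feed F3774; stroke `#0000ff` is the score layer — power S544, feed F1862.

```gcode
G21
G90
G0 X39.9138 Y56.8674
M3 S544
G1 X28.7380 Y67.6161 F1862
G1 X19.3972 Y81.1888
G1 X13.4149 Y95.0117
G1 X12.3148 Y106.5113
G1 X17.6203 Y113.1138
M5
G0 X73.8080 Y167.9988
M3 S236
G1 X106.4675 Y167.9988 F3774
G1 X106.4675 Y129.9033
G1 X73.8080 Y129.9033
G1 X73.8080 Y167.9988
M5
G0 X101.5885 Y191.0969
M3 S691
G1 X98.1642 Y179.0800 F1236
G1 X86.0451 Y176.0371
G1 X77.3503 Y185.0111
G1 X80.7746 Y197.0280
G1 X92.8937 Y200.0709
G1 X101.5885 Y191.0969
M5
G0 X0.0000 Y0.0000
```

<svg xmlns="http://www.w3.org/2000/svg" width="144.0561mm" height="211.1445mm" viewBox="0 0 144.0561 211.1445">
  <polyline points="39.9138,154.2771 28.7380,143.5284 19.3972,129.9557 13.4149,116.1328 12.3148,104.6332 17.6203,98.0307" fill="none" stroke="#0000ff"/>
  <polygon points="73.8080,43.1457 106.4675,43.1457 106.4675,81.2412 73.8080,81.2412" fill="none" stroke="#ff00ff"/>
  <polygon points="101.5885,20.0476 98.1642,32.0645 86.0451,35.1074 77.3503,26.1334 80.7746,14.1165 92.8937,11.0736" fill="none" stroke="#008000"/>
</svg>

y_svg = 211.1445 − y_m.

[1] S544→`#0000ff` (score); open run; points: 39.9138,154.2771 28.7380,143.5284 19.3972,129.9557 13.4149,116.1328 12.3148,104.6332 17.6203,98.0307

[2] S236→`#ff00ff` (engrave); closed run; points: 73.8080,43.1457 106.4675,43.1457 106.4675,81.2412 73.8080,81.2412

[3] S691→`#008000` (cut); closed run; points: 101.5885,20.0476 98.1642,32.0645 86.0451,35.1074 77.3503,26.1334 80.7746,14.1165 92.8937,11.0736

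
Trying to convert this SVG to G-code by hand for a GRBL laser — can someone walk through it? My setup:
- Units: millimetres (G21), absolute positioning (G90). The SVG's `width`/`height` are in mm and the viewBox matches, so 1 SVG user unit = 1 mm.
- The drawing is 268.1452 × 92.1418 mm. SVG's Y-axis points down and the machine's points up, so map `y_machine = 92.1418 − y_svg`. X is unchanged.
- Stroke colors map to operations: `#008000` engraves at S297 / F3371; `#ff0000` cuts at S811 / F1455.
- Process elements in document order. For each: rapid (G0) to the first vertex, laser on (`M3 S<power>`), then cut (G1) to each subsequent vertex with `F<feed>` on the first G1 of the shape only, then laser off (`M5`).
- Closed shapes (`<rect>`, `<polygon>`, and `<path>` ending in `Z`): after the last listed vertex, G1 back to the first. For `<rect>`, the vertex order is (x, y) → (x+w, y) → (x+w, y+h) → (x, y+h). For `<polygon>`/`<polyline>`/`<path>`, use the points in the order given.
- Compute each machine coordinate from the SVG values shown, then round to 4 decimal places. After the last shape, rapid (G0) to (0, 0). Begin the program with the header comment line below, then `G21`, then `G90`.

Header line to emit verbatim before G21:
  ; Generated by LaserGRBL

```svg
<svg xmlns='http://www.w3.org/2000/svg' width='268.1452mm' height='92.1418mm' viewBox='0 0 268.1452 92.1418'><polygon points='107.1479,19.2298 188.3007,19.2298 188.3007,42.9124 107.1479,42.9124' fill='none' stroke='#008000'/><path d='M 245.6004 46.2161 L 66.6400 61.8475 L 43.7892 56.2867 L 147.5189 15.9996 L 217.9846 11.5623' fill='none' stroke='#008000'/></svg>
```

; Generated by LaserGRBL
G21
G90
G0 X107.1479 Y72.9120
M3 S297
G1 X188.3007 Y72.9120 F3371
G1 X188.3007 Y49.2294
G1 X107.1479 Y49.2294
G1 X107.1479 Y72.9120
M5
G0 X245.6004 Y45.9257
M3 S297
G1 X66.6400 Y30.2943 F3371
G1 X43.7892 Y35.8551
G1 X147.5189 Y76.1422
G1 X217.9846 Y80.5795
M5
G0 X0.0000 Y0.0000

viewBox `0 0 268.1452 92.1418` with mm width/height → 1 unit = 1 mm. Flip: y_m = 92.1418 − y_svg.

**Shape 1** — `<polygon>` rectangle, stroke `#008000` → engrave (S297, F3371). Machine vertices: (107.1479,72.9120) → (188.3007,72.9120) → (188.3007,49.2294) → (107.1479,49.2294) → (107.1479,72.9120). Closed: final G1 returns to the first vertex.

**Shape 2** — `<path>` open polyline, stroke `#008000` → engrave (S297, F3371). Machine vertices: (245.6004,45.9257) → (66.6400,30.2943) → (43.7892,35.8551) → (147.5189,76.1422) → (217.9846,80.5795). Open path.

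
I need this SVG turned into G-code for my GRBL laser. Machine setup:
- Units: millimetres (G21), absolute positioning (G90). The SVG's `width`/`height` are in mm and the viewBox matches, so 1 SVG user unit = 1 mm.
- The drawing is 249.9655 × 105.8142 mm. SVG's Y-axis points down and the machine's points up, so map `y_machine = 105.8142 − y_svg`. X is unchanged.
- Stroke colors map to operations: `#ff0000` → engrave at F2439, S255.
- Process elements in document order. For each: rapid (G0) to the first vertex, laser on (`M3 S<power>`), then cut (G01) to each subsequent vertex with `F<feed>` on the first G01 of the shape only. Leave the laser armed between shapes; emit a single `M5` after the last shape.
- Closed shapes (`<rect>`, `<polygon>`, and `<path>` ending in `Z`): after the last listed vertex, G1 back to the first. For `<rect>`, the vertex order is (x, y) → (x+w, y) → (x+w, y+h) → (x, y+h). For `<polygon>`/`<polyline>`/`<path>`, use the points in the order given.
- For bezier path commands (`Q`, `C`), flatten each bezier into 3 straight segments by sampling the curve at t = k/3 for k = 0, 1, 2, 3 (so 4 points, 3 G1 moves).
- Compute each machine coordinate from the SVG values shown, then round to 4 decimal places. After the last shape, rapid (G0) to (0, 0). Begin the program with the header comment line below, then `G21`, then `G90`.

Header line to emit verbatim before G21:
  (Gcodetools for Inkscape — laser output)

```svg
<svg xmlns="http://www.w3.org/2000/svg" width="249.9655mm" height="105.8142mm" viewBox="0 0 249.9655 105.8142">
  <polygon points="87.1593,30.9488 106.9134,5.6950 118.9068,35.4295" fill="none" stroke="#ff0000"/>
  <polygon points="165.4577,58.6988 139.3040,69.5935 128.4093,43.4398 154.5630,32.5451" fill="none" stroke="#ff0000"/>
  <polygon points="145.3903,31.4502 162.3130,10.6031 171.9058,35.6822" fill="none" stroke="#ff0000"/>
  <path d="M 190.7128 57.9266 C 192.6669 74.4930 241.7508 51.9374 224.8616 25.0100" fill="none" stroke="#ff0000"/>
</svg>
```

viewBox `0 0 249.9655 105.8142` with mm width/height → 1 unit = 1 mm. Flip: y_m = 105.8142 − y_svg.

**Shape 1** — `<polygon>` regular polygon, stroke `#ff0000` → engrave (S255, F2439). Machine vertices: (87.1593,74.8654) → (106.9134,100.1192) → (118.9068,70.3847) → (87.1593,74.8654). Closed: final G1 returns to the first vertex.

**Shape 2** — `<polygon>` regular polygon, stroke `#ff0000` → engrave (S255, F2439). Machine vertices: (165.4577,47.1154) → (139.3040,36.2207) → (128.4093,62.3744) → (154.5630,73.2691) → (165.4577,47.1154). Closed: final G1 returns to the first vertex.

**Shape 3** — `<polygon>` regular polygon, stroke `#ff0000` → engrave (S255, F2439). Machine vertices: (145.3903,74.3640) → (162.3130,95.2111) → (171.9058,70.1320) → (145.3903,74.3640). Closed: final G1 returns to the first vertex.

**Shape 4** — `<path>` cubic bezier, stroke `#ff0000` → engrave (S255, F2439). Control points (SVG): P0=(190.7128,57.9266), P1=(192.6669,74.4930), P2=(241.7508,51.9374), P3=(224.8616,25.0100); sampled at t=k/3. Machine vertices: (190.7128,47.8876) → (204.1878,43.0748) → (223.9488,56.6211) → (224.8616,80.8042). Open path.

(Gcodetools for Inkscape — laser output)
G21
G90
G0 X87.1593 Y74.8654
M3 S255
G01 X106.9134 Y100.1192 F2439
G01 X118.9068 Y70.3847
G01 X87.1593 Y74.8654
G0 X165.4577 Y47.1154
M3 S255
G01 X139.3040 Y36.2207 F2439
G01 X128.4093 Y62.3744
G01 X154.5630 Y73.2691
G01 X165.4577 Y47.1154
G0 X145.3903 Y74.3640
M3 S255
G01 X162.3130 Y95.2111 F2439
G01 X171.9058 Y70.1320
G01 X145.3903 Y74.3640
G0 X190.7128 Y47.8876
M3 S255
G01 X204.1878 Y43.0748 F2439
G01 X223.9488 Y56.6211
G01 X224.8616 Y80.8042
M5
G0 X0.0000 Y0.0000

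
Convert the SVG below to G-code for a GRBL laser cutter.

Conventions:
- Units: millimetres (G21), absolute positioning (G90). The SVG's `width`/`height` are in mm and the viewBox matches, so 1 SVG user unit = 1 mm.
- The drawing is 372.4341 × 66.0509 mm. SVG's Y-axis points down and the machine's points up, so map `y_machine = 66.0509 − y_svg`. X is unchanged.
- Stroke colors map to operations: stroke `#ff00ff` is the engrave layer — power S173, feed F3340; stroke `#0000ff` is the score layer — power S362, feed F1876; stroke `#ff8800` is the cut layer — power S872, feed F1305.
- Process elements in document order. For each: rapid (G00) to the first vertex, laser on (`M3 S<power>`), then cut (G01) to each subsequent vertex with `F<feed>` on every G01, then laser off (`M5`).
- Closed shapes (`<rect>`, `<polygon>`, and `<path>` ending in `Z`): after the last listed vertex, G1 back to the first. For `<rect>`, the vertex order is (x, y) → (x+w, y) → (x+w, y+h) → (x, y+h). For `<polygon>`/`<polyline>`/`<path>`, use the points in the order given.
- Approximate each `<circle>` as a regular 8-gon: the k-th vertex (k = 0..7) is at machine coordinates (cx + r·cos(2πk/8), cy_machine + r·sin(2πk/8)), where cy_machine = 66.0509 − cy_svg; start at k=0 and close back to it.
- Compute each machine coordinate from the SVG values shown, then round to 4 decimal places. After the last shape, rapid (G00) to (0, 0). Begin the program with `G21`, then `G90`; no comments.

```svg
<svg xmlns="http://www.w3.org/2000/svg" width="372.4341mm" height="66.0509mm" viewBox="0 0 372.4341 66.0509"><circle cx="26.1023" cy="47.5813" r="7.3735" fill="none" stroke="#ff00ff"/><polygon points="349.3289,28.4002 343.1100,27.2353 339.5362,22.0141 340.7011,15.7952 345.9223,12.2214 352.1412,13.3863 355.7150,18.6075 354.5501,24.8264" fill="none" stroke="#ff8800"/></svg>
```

viewBox `0 0 372.4341 66.0509` with mm width/height → 1 unit = 1 mm. Flip: y_m = 66.0509 − y_svg.

**Shape 1** — `<circle>` circle, stroke `#ff00ff` → engrave (S173, F3340). Machine vertices: (33.4758,18.4696) → (31.3162,23.6835) → (26.1023,25.8431) → (20.8884,23.6835) → (18.7288,18.4696) → (20.8884,13.2557) → (26.1023,11.0961) → (31.3162,13.2557) → (33.4758,18.4696). Closed: final G1 returns to the first vertex.

**Shape 2** — `<polygon>` regular polygon, stroke `#ff8800` → cut (S872, F1305). Machine vertices: (349.3289,37.6507) → (343.1100,38.8156) → (339.5362,44.0368) → (340.7011,50.2557) → (345.9223,53.8295) → (352.1412,52.6646) → (355.7150,47.4434) → (354.5501,41.2245) → (349.3289,37.6507). Closed: final G1 returns to the first vertex.

G21
G90
G00 X33.4758 Y18.4696
M3 S173
G01 X31.3162 Y23.6835 F3340
G01 X26.1023 Y25.8431 F3340
G01 X20.8884 Y23.6835 F3340
G01 X18.7288 Y18.4696 F3340
G01 X20.8884 Y13.2557 F3340
G01 X26.1023 Y11.0961 F3340
G01 X31.3162 Y13.2557 F3340
G01 X33.4758 Y18.4696 F3340
M5
G00 X349.3289 Y37.6507
M3 S872
G01 X343.1100 Y38.8156 F1305
G01 X339.5362 Y44.0368 F1305
G01 X340.7011 Y50.2557 F1305
G01 X345.9223 Y53.8295 F1305
G01 X352.1412 Y52.6646 F1305
G01 X355.7150 Y47.4434 F1305
G01 X354.5501 Y41.2245 F1305
G01 X349.3289 Y37.6507 F1305
M5
G00 X0.0000 Y0.0000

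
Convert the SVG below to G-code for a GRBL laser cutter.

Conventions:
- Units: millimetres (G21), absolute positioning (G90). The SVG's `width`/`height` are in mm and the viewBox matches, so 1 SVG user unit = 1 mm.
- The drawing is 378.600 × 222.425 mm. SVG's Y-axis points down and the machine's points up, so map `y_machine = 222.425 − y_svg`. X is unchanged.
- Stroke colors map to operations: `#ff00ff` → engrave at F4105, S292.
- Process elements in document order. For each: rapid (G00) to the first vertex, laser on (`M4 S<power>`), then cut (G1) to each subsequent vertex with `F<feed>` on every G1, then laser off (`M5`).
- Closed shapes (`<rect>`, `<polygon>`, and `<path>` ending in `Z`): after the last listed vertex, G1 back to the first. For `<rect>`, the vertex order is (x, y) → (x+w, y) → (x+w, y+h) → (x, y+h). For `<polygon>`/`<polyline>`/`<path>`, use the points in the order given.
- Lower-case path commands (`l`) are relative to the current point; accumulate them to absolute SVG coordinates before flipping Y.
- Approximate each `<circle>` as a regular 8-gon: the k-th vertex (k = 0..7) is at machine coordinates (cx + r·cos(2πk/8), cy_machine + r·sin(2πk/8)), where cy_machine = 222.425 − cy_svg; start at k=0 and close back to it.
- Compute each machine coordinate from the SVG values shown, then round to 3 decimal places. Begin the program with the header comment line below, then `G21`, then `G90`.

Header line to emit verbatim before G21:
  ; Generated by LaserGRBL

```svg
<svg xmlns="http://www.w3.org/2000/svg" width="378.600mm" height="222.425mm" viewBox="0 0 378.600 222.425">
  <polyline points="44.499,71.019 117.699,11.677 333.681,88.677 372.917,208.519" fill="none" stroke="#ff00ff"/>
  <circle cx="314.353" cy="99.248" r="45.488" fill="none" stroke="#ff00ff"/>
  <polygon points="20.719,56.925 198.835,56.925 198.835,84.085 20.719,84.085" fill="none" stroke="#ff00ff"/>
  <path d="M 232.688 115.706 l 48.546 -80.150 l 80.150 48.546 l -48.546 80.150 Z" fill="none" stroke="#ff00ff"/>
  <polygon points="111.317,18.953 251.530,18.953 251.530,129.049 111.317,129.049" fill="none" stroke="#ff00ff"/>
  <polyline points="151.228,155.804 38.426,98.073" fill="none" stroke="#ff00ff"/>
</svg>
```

viewBox `0 0 378.600 222.425` with mm width/height → 1 unit = 1 mm. Flip: y_m = 222.425 − y_svg.

**Shape 1** — `<polyline>` open polyline, stroke `#ff00ff` → engrave (S292, F4105). Machine vertices: (44.499,151.406) → (117.699,210.748) → (333.681,133.748) → (372.917,13.906). Open path.

**Shape 2** — `<circle>` circle, stroke `#ff00ff` → engrave (S292, F4105). Machine vertices: (359.841,123.177) → (346.518,155.342) → (314.353,168.665) → (282.188,155.342) → (268.865,123.177) → (282.188,91.012) → (314.353,77.689) → (346.518,91.012) → (359.841,123.177). Closed: final G1 returns to the first vertex.

**Shape 3** — `<polygon>` rectangle, stroke `#ff00ff` → engrave (S292, F4105). Machine vertices: (20.719,165.500) → (198.835,165.500) → (198.835,138.340) → (20.719,138.340) → (20.719,165.500). Closed: final G1 returns to the first vertex.

**Shape 4** — `<path>` regular polygon, stroke `#ff00ff` → engrave (S292, F4105). Machine vertices: (232.688,106.719) → (281.234,186.869) → (361.384,138.323) → (312.838,58.173) → (232.688,106.719). Closed: final G1 returns to the first vertex.

**Shape 5** — `<polygon>` rectangle, stroke `#ff00ff` → engrave (S292, F4105). Machine vertices: (111.317,203.472) → (251.530,203.472) → (251.530,93.376) → (111.317,93.376) → (111.317,203.472). Closed: final G1 returns to the first vertex.

**Shape 6** — `<polyline>` line segment, stroke `#ff00ff` → engrave (S292, F4105). Machine vertices: (151.228,66.621) → (38.426,124.352). Open path.

; Generated by LaserGRBL
G21
G90
G00 X44.499 Y151.406
M4 S292
G1 X117.699 Y210.748 F4105
G1 X333.681 Y133.748 F4105
G1 X372.917 Y13.906 F4105
M5
G00 X359.841 Y123.177
M4 S292
G1 X346.518 Y155.342 F4105
G1 X314.353 Y168.665 F4105
G1 X282.188 Y155.342 F4105
G1 X268.865 Y123.177 F4105
G1 X282.188 Y91.012 F4105
G1 X314.353 Y77.689 F4105
G1 X346.518 Y91.012 F4105
G1 X359.841 Y123.177 F4105
M5
G00 X20.719 Y165.500
M4 S292
G1 X198.835 Y165.500 F4105
G1 X198.835 Y138.340 F4105
G1 X20.719 Y138.340 F4105
G1 X20.719 Y165.500 F4105
M5
G00 X232.688 Y106.719
M4 S292
G1 X281.234 Y186.869 F4105
G1 X361.384 Y138.323 F4105
G1 X312.838 Y58.173 F4105
G1 X232.688 Y106.719 F4105
M5
G00 X111.317 Y203.472
M4 S292
G1 X251.530 Y203.472 F4105
G1 X251.530 Y93.376 F4105
G1 X111.317 Y93.376 F4105
G1 X111.317 Y203.472 F4105
M5
G00 X151.228 Y66.621
M4 S292
G1 X38.426 Y124.352 F4105
M5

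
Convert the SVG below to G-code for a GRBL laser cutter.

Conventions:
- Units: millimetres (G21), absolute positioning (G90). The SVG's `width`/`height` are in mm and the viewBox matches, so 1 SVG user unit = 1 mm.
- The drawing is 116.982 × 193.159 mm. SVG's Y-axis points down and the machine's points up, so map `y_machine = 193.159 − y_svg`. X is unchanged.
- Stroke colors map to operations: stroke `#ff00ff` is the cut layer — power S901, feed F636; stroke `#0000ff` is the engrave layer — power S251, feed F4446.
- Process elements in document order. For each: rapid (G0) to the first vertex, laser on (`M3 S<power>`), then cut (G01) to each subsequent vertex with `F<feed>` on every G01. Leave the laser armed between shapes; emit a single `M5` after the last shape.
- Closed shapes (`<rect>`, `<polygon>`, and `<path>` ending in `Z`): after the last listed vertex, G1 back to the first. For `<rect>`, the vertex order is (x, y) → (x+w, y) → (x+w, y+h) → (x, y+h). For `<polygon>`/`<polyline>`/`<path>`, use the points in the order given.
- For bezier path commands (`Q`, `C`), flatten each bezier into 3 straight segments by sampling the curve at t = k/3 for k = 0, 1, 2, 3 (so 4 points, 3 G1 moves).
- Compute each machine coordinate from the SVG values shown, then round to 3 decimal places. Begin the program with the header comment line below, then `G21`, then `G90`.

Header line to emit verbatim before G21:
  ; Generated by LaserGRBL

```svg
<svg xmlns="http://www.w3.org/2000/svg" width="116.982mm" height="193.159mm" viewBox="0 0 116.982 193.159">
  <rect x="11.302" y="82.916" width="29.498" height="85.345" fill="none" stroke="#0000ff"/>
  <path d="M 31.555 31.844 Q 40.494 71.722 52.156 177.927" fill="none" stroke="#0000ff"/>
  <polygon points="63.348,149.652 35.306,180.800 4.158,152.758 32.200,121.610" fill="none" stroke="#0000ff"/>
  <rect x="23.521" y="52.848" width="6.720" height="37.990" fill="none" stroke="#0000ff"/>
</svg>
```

; Generated by LaserGRBL
G21
G90
G0 X11.302 Y110.243
M3 S251
G01 X40.800 Y110.243 F4446
G01 X40.800 Y24.898 F4446
G01 X11.302 Y24.898 F4446
G01 X11.302 Y110.243 F4446
G0 X31.555 Y161.315
M3 S251
G01 X37.817 Y127.360 F4446
G01 X44.684 Y78.666 F4446
G01 X52.156 Y15.232 F4446
G0 X63.348 Y43.507
M3 S251
G01 X35.306 Y12.359 F4446
G01 X4.158 Y40.401 F4446
G01 X32.200 Y71.549 F4446
G01 X63.348 Y43.507 F4446
G0 X23.521 Y140.311
M3 S251
G01 X30.241 Y140.311 F4446
G01 X30.241 Y102.321 F4446
G01 X23.521 Y102.321 F4446
G01 X23.521 Y140.311 F4446
M5

Since the viewBox matches the mm dimensions, user units are millimetres directly. The only transform is the Y-flip y_m = 193.159 − y_svg.

Shape 1 is a rectangle drawn with `<rect>`. Its stroke #0000ff means engrave at S251, F4446. After flipping Y the toolpath is (11.302,110.243) → (40.800,110.243) → (40.800,24.898) → (11.302,24.898) → (11.302,110.243), returning to the start.

Shape 2 is a quadratic bezier drawn with `<path>`. Its stroke #0000ff means engrave at S251, F4446. After flipping Y the toolpath is (31.555,161.315) → (37.817,127.360) → (44.684,78.666) → (52.156,15.232).

Shape 3 is a regular polygon drawn with `<polygon>`. Its stroke #0000ff means engrave at S251, F4446. After flipping Y the toolpath is (63.348,43.507) → (35.306,12.359) → (4.158,40.401) → (32.200,71.549) → (63.348,43.507), returning to the start.

Shape 4 is a rectangle drawn with `<rect>`. Its stroke #0000ff means engrave at S251, F4446. After flipping Y the toolpath is (23.521,140.311) → (30.241,140.311) → (30.241,102.321) → (23.521,102.321) → (23.521,140.311), returning to the start.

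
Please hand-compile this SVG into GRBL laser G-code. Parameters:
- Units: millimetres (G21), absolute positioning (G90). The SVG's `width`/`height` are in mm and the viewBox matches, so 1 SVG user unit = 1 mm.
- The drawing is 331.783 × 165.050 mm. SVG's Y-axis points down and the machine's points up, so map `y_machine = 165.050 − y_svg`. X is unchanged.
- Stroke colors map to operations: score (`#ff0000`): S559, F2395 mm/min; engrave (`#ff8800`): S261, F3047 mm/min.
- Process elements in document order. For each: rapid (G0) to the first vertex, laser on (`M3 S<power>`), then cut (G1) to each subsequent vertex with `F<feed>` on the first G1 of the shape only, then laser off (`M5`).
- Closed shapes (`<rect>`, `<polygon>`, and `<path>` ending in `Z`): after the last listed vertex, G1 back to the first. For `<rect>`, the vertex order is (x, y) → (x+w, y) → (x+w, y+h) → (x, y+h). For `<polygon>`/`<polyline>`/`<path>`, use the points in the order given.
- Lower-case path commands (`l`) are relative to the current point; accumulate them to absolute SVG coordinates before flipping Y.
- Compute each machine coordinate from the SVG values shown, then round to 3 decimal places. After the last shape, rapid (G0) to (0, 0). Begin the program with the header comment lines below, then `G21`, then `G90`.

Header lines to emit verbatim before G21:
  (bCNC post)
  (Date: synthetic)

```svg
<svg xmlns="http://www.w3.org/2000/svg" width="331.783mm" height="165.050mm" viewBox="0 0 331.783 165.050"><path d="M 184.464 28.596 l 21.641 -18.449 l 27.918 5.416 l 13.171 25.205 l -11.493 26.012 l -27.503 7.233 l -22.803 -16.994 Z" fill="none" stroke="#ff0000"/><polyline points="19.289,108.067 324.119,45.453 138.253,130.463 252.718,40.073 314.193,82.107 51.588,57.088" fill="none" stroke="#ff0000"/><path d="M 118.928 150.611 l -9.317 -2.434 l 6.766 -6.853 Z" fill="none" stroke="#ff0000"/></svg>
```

(bCNC post)
(Date: synthetic)
G21
G90
G0 X184.464 Y136.454
M3 S559
G1 X206.105 Y154.903 F2395
G1 X234.023 Y149.487
G1 X247.194 Y124.282
G1 X235.701 Y98.270
G1 X208.198 Y91.037
G1 X185.395 Y108.031
G1 X184.464 Y136.454
M5
G0 X19.289 Y56.983
M3 S559
G1 X324.119 Y119.597 F2395
G1 X138.253 Y34.587
G1 X252.718 Y124.977
G1 X314.193 Y82.943
G1 X51.588 Y107.962
M5
G0 X118.928 Y14.439
M3 S559
G1 X109.611 Y16.873 F2395
G1 X116.377 Y23.726
G1 X118.928 Y14.439
M5
G0 X0.000 Y0.000

1 u = 1 mm; y_m = 165.050 − y.

[1] `<path>` regular polygon, #ff0000→score S559 F2395: (184.464,136.454) → (206.105,154.903) → (234.023,149.487) → (247.194,124.282) → (235.701,98.270) → (208.198,91.037) → (185.395,108.031) → (184.464,136.454) (closed)

[2] `<polyline>` open polyline, #ff0000→score S559 F2395: (19.289,56.983) → (324.119,119.597) → (138.253,34.587) → (252.718,124.977) → (314.193,82.943) → (51.588,107.962)

[3] `<path>` regular polygon, #ff0000→score S559 F2395: (118.928,14.439) → (109.611,16.873) → (116.377,23.726) → (118.928,14.439) (closed)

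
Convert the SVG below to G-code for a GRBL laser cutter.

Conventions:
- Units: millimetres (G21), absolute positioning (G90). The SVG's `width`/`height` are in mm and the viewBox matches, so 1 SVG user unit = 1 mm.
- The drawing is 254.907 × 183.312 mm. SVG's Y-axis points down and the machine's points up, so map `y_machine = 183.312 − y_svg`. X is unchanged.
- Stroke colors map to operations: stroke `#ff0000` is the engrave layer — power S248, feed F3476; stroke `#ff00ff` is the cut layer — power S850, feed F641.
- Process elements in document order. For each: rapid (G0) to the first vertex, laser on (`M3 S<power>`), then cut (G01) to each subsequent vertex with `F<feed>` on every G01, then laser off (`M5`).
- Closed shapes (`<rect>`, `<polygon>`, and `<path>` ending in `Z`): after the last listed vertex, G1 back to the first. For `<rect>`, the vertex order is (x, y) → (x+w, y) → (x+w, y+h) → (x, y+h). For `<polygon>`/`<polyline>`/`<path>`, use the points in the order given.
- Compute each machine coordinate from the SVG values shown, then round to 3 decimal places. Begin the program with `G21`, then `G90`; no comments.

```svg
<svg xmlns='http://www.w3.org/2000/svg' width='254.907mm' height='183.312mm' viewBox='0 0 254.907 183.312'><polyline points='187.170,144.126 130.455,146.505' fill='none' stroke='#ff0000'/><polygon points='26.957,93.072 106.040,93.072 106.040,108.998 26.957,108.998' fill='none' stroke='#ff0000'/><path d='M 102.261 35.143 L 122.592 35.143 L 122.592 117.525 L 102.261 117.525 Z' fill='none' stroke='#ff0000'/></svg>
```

viewBox `0 0 254.907 183.312` with mm width/height → 1 unit = 1 mm. Flip: y_m = 183.312 − y_svg.

**Shape 1** — `<polyline>` line segment, stroke `#ff0000` → engrave (S248, F3476). Machine vertices: (187.170,39.186) → (130.455,36.807). Open path.

**Shape 2** — `<polygon>` rectangle, stroke `#ff0000` → engrave (S248, F3476). Machine vertices: (26.957,90.240) → (106.040,90.240) → (106.040,74.314) → (26.957,74.314) → (26.957,90.240). Closed: final G1 returns to the first vertex.

**Shape 3** — `<path>` rectangle, stroke `#ff0000` → engrave (S248, F3476). Machine vertices: (102.261,148.169) → (122.592,148.169) → (122.592,65.787) → (102.261,65.787) → (102.261,148.169). Closed: final G1 returns to the first vertex.

G21
G90
G0 X187.170 Y39.186
M3 S248
G01 X130.455 Y36.807 F3476
M5
G0 X26.957 Y90.240
M3 S248
G01 X106.040 Y90.240 F3476
G01 X106.040 Y74.314 F3476
G01 X26.957 Y74.314 F3476
G01 X26.957 Y90.240 F3476
M5
G0 X102.261 Y148.169
M3 S248
G01 X122.592 Y148.169 F3476
G01 X122.592 Y65.787 F3476
G01 X102.261 Y65.787 F3476
G01 X102.261 Y148.169 F3476
M5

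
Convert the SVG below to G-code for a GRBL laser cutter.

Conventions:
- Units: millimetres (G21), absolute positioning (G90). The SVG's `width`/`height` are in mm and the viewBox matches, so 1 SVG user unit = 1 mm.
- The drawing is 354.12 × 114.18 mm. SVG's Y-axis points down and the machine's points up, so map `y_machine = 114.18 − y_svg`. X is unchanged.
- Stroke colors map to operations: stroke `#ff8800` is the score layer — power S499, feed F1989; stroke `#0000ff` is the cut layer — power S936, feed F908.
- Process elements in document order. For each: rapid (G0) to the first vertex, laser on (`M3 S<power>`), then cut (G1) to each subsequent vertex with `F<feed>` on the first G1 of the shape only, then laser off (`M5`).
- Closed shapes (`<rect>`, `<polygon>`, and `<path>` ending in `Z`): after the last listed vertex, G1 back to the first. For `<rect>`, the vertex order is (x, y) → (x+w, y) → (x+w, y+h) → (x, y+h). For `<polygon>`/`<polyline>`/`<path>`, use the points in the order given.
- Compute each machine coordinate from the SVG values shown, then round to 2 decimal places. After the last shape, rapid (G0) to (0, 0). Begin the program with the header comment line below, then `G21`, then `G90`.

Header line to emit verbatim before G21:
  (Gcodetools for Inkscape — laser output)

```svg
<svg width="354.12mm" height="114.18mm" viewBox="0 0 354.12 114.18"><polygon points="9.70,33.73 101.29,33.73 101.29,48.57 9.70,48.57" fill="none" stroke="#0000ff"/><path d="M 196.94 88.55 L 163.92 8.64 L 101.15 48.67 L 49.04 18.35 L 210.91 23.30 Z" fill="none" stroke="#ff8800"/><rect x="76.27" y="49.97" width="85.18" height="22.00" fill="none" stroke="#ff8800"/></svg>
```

1 u = 1 mm; y_m = 114.18 − y.

[1] `<polygon>` rectangle, #0000ff→cut S936 F908: (9.70,80.45) → (101.29,80.45) → (101.29,65.61) → (9.70,65.61) → (9.70,80.45) (closed)

[2] `<path>` closed polygon, #ff8800→score S499 F1989: (196.94,25.63) → (163.92,105.54) → (101.15,65.51) → (49.04,95.83) → (210.91,90.88) → (196.94,25.63) (closed)

[3] `<rect>` rectangle, #ff8800→score S499 F1989: (76.27,64.21) → (161.45,64.21) → (161.45,42.21) → (76.27,42.21) → (76.27,64.21) (closed)

(Gcodetools for Inkscape — laser output)
G21
G90
G0 X9.70 Y80.45
M3 S936
G1 X101.29 Y80.45 F908
G1 X101.29 Y65.61
G1 X9.70 Y65.61
G1 X9.70 Y80.45
M5
G0 X196.94 Y25.63
M3 S499
G1 X163.92 Y105.54 F1989
G1 X101.15 Y65.51
G1 X49.04 Y95.83
G1 X210.91 Y90.88
G1 X196.94 Y25.63
M5
G0 X76.27 Y64.21
M3 S499
G1 X161.45 Y64.21 F1989
G1 X161.45 Y42.21
G1 X76.27 Y42.21
G1 X76.27 Y64.21
M5
G0 X0.00 Y0.00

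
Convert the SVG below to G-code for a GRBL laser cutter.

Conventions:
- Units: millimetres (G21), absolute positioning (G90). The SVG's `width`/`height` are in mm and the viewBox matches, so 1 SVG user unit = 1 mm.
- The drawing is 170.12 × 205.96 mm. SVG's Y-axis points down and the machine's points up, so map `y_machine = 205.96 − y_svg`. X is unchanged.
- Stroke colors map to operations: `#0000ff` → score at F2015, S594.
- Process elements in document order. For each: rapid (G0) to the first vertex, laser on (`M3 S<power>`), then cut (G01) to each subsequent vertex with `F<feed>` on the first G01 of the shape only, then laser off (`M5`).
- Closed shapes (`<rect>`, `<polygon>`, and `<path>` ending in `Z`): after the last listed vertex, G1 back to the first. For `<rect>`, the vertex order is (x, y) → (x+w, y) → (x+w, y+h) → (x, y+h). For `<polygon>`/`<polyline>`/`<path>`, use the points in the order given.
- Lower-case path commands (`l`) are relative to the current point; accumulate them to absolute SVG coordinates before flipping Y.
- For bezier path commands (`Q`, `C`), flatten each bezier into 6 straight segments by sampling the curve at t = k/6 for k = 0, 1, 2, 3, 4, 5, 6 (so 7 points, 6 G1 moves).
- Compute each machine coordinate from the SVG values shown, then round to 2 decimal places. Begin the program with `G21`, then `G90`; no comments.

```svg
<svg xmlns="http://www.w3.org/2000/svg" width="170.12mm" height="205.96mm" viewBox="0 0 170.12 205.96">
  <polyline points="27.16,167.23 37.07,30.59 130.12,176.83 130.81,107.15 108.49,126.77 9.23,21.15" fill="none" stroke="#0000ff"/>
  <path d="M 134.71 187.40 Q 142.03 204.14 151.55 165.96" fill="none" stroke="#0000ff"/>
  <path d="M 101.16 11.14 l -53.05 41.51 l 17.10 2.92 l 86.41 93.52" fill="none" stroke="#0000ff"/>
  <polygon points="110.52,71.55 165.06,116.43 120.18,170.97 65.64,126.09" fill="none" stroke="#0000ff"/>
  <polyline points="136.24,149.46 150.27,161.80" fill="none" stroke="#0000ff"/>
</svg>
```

G21
G90
G0 X27.16 Y38.73
M3 S594
G01 X37.07 Y175.37 F2015
G01 X130.12 Y29.13
G01 X130.81 Y98.81
G01 X108.49 Y79.19
G01 X9.23 Y184.81
M5
G0 X134.71 Y18.56
M3 S594
G01 X137.21 Y14.51 F2015
G01 X139.83 Y13.50
G01 X142.58 Y15.55
G01 X145.45 Y20.65
G01 X148.44 Y28.80
G01 X151.55 Y40.00
M5
G0 X101.16 Y194.82
M3 S594
G01 X48.11 Y153.31 F2015
G01 X65.21 Y150.39
G01 X151.62 Y56.87
M5
G0 X110.52 Y134.41
M3 S594
G01 X165.06 Y89.53 F2015
G01 X120.18 Y34.99
G01 X65.64 Y79.87
G01 X110.52 Y134.41
M5
G0 X136.24 Y56.50
M3 S594
G01 X150.27 Y44.16 F2015
M5

1 u = 1 mm; y_m = 205.96 − y.

[1] `<polyline>` open polyline, #0000ff→score S594 F2015: (27.16,38.73) → (37.07,175.37) → (130.12,29.13) → (130.81,98.81) → (108.49,79.19) → (9.23,184.81)

[2] `<path>` quadratic bezier, #0000ff→score S594 F2015: (134.71,18.56) → (137.21,14.51) → (139.83,13.50) → (142.58,15.55) → (145.45,20.65) → (148.44,28.80) → (151.55,40.00)

[3] `<path>` open polyline, #0000ff→score S594 F2015: (101.16,194.82) → (48.11,153.31) → (65.21,150.39) → (151.62,56.87)

[4] `<polygon>` regular polygon, #0000ff→score S594 F2015: (110.52,134.41) → (165.06,89.53) → (120.18,34.99) → (65.64,79.87) → (110.52,134.41) (closed)

[5] `<polyline>` line segment, #0000ff→score S594 F2015: (136.24,56.50) → (150.27,44.16)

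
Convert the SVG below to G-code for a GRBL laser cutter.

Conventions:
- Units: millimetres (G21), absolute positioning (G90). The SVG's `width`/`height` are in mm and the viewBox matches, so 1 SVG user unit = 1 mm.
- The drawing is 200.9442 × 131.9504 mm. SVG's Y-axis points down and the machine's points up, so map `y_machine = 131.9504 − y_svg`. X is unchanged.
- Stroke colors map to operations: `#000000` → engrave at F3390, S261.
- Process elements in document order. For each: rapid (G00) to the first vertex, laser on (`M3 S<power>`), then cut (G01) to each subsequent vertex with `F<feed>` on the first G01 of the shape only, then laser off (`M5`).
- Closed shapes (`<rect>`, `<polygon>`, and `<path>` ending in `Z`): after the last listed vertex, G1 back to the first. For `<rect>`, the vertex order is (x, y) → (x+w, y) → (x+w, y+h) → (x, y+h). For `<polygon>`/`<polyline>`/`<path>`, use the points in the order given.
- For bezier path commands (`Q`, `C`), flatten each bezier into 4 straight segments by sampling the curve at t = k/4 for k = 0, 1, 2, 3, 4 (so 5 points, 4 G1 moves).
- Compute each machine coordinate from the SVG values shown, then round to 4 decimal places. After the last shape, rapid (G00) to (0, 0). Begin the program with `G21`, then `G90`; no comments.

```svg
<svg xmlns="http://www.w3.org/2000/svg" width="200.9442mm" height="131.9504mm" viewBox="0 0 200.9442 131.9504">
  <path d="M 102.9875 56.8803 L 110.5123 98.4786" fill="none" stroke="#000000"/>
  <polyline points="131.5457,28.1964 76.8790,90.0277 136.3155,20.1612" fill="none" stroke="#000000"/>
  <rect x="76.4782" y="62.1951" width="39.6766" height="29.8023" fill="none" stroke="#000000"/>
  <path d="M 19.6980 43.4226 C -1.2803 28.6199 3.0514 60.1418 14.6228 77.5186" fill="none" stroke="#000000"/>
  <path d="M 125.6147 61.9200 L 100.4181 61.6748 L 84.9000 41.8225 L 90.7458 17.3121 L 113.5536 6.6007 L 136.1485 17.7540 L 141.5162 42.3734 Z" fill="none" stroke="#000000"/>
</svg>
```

viewBox `0 0 200.9442 131.9504` with mm width/height → 1 unit = 1 mm. Flip: y_m = 131.9504 − y_svg.

**Shape 1** — `<path>` line segment, stroke `#000000` → engrave (S261, F3390). Machine vertices: (102.9875,75.0701) → (110.5123,33.4718). Open path.

**Shape 2** — `<polyline>` open polyline, stroke `#000000` → engrave (S261, F3390). Machine vertices: (131.5457,103.7540) → (76.8790,41.9227) → (136.3155,111.7892). Open path.

**Shape 3** — `<rect>` rectangle, stroke `#000000` → engrave (S261, F3390). Machine vertices: (76.4782,69.7553) → (116.1548,69.7553) → (116.1548,39.9530) → (76.4782,39.9530) → (76.4782,69.7553). Closed: final G1 returns to the first vertex.

**Shape 4** — `<path>` cubic bezier, stroke `#000000` → engrave (S261, F3390). Control points (SVG): P0=(19.6980,43.4226), P1=(-1.2803,28.6199), P2=(3.0514,60.1418), P3=(14.6228,77.5186); sampled at t=k/4. Machine vertices: (19.6980,88.5278) → (8.4276,91.8888) → (4.9543,83.5471) → (7.5840,69.1718) → (14.6228,54.4318). Open path.

**Shape 5** — `<path>` regular polygon, stroke `#000000` → engrave (S261, F3390). Machine vertices: (125.6147,70.0304) → (100.4181,70.2756) → (84.9000,90.1279) → (90.7458,114.6383) → (113.5536,125.3497) → (136.1485,114.1964) → (141.5162,89.5770) → (125.6147,70.0304). Closed: final G1 returns to the first vertex.

G21
G90
G00 X102.9875 Y75.0701
M3 S261
G01 X110.5123 Y33.4718 F3390
M5
G00 X131.5457 Y103.7540
M3 S261
G01 X76.8790 Y41.9227 F3390
G01 X136.3155 Y111.7892
M5
G00 X76.4782 Y69.7553
M3 S261
G01 X116.1548 Y69.7553 F3390
G01 X116.1548 Y39.9530
G01 X76.4782 Y39.9530
G01 X76.4782 Y69.7553
M5
G00 X19.6980 Y88.5278
M3 S261
G01 X8.4276 Y91.8888 F3390
G01 X4.9543 Y83.5471
G01 X7.5840 Y69.1718
G01 X14.6228 Y54.4318
M5
G00 X125.6147 Y70.0304
M3 S261
G01 X100.4181 Y70.2756 F3390
G01 X84.9000 Y90.1279
G01 X90.7458 Y114.6383
G01 X113.5536 Y125.3497
G01 X136.1485 Y114.1964
G01 X141.5162 Y89.5770
G01 X125.6147 Y70.0304
M5
G00 X0.0000 Y0.0000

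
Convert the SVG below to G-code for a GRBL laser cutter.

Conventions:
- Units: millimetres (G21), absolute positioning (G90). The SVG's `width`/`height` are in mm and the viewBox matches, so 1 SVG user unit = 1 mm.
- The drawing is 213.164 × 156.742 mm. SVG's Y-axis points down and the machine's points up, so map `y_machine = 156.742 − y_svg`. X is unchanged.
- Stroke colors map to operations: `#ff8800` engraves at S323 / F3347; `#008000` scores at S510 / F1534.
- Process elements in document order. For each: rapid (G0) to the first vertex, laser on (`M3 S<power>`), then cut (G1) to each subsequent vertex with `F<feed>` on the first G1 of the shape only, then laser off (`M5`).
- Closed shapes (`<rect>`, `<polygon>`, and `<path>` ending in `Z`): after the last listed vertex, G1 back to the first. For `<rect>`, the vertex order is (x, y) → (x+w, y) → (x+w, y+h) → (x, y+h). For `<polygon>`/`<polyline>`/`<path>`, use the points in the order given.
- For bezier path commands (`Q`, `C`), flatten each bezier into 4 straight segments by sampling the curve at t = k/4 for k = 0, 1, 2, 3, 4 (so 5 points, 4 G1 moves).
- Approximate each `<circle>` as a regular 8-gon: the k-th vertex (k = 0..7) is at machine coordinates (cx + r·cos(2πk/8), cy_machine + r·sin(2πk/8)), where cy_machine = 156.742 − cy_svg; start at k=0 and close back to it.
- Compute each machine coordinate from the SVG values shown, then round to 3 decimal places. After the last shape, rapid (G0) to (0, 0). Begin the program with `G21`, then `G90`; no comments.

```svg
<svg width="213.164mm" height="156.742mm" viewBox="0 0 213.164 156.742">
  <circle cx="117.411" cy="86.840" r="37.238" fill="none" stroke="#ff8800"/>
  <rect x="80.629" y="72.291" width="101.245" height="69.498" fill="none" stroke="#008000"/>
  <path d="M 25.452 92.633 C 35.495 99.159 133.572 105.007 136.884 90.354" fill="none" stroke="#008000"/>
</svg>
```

G21
G90
G0 X154.649 Y69.902
M3 S323
G1 X143.742 Y96.233 F3347
G1 X117.411 Y107.140
G1 X91.080 Y96.233
G1 X80.173 Y69.902
G1 X91.080 Y43.571
G1 X117.411 Y32.664
G1 X143.742 Y43.571
G1 X154.649 Y69.902
M5
G0 X80.629 Y84.451
M3 S510
G1 X181.874 Y84.451 F1534
G1 X181.874 Y14.953
G1 X80.629 Y14.953
G1 X80.629 Y84.451
M5
G0 X25.452 Y64.109
M3 S510
G1 X46.634 Y59.651 F1534
G1 X83.692 Y57.306
G1 X119.488 Y58.932
G1 X136.884 Y66.388
M5
G0 X0.000 Y0.000

1 u = 1 mm; y_m = 156.742 − y.

[1] `<circle>` circle, #ff8800→engrave S323 F3347: (154.649,69.902) → (143.742,96.233) → (117.411,107.140) → (91.080,96.233) → (80.173,69.902) → (91.080,43.571) → (117.411,32.664) → (143.742,43.571) → (154.649,69.902) (closed)

[2] `<rect>` rectangle, #008000→score S510 F1534: (80.629,84.451) → (181.874,84.451) → (181.874,14.953) → (80.629,14.953) → (80.629,84.451) (closed)

[3] `<path>` cubic bezier, #008000→score S510 F1534: (25.452,64.109) → (46.634,59.651) → (83.692,57.306) → (119.488,58.932) → (136.884,66.388)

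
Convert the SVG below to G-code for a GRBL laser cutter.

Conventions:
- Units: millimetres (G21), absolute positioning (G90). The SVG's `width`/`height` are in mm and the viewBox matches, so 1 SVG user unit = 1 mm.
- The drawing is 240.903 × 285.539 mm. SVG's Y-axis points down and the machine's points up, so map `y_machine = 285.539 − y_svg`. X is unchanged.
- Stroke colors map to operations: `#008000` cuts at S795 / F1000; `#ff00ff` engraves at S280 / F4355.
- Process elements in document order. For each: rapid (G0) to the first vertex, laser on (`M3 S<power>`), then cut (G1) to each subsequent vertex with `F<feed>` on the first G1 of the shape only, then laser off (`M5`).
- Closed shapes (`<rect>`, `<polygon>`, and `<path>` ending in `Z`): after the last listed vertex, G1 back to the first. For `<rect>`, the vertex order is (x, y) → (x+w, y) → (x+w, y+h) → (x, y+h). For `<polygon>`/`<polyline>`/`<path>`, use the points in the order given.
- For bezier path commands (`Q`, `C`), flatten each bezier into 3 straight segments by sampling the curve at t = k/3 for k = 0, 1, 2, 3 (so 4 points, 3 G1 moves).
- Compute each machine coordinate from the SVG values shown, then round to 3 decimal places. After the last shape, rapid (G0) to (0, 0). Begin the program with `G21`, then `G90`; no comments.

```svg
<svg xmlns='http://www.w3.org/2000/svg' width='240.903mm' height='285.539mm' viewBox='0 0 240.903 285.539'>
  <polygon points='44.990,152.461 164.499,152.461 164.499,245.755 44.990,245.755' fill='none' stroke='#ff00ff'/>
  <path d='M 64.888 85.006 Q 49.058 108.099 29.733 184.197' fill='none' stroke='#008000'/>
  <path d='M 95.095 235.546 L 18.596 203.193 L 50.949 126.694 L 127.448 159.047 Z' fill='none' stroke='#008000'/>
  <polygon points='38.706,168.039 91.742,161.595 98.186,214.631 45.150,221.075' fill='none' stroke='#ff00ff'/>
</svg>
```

G21
G90
G0 X44.990 Y133.078
M3 S280
G1 X164.499 Y133.078 F4355
G1 X164.499 Y39.784
G1 X44.990 Y39.784
G1 X44.990 Y133.078
M5
G0 X64.888 Y200.533
M3 S795
G1 X53.946 Y179.248 F1000
G1 X42.228 Y146.185
G1 X29.733 Y101.342
M5
G0 X95.095 Y49.993
M3 S795
G1 X18.596 Y82.346 F1000
G1 X50.949 Y158.845
G1 X127.448 Y126.492
G1 X95.095 Y49.993
M5
G0 X38.706 Y117.500
M3 S280
G1 X91.742 Y123.944 F4355
G1 X98.186 Y70.908
G1 X45.150 Y64.464
G1 X38.706 Y117.500
M5
G0 X0.000 Y0.000

Since the viewBox matches the mm dimensions, user units are millimetres directly. The only transform is the Y-flip y_m = 285.539 − y_svg.

Shape 1 is a rectangle drawn with `<polygon>`. Its stroke #ff00ff means engrave at S280, F4355. After flipping Y the toolpath is (44.990,133.078) → (164.499,133.078) → (164.499,39.784) → (44.990,39.784) → (44.990,133.078), returning to the start.

Shape 2 is a quadratic bezier drawn with `<path>`. Its stroke #008000 means cut at S795, F1000. After flipping Y the toolpath is (64.888,200.533) → (53.946,179.248) → (42.228,146.185) → (29.733,101.342).

Shape 3 is a regular polygon drawn with `<path>`. Its stroke #008000 means cut at S795, F1000. After flipping Y the toolpath is (95.095,49.993) → (18.596,82.346) → (50.949,158.845) → (127.448,126.492) → (95.095,49.993), returning to the start.

Shape 4 is a regular polygon drawn with `<polygon>`. Its stroke #ff00ff means engrave at S280, F4355. After flipping Y the toolpath is (38.706,117.500) → (91.742,123.944) → (98.186,70.908) → (45.150,64.464) → (38.706,117.500), returning to the start.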